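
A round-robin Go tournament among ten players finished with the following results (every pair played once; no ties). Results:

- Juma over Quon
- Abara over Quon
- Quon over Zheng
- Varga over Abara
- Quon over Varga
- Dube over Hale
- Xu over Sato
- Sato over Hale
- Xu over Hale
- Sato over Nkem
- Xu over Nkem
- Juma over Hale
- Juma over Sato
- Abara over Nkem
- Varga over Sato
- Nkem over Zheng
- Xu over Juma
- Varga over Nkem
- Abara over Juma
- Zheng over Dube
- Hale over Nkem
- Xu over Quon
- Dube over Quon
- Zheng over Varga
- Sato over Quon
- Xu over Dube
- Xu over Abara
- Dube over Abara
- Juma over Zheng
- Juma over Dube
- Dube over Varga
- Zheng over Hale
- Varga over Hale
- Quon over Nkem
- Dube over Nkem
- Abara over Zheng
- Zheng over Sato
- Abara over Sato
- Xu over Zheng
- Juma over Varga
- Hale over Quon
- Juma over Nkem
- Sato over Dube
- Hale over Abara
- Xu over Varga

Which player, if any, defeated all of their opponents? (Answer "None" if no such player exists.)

Xu has 9 wins out of 9 opponents — a perfect record.

Xu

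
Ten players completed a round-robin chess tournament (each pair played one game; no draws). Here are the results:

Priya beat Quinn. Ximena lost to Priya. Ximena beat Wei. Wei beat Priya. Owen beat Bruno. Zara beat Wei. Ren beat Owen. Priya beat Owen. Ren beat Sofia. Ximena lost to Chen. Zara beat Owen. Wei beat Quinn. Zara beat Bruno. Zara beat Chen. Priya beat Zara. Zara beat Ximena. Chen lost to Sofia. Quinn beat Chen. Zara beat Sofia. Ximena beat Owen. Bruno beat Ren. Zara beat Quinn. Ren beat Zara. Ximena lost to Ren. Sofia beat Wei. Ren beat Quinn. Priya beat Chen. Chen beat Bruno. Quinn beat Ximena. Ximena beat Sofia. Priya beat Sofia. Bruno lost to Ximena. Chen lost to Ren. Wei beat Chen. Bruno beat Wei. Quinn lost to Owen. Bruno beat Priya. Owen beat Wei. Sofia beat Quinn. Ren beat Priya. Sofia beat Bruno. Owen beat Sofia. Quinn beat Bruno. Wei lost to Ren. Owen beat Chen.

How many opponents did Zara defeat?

7

Zara's results: beat Sofia, Quinn, Bruno, Owen, Ximena, Chen, Wei; lost to Ren, Priya.
That is 7 wins.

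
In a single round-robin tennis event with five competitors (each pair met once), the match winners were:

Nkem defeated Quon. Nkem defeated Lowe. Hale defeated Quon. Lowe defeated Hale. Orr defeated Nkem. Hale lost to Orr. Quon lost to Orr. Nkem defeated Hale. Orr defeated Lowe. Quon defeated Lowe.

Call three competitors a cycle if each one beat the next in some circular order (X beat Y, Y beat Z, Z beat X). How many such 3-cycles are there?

1

Of the C(5,3) = 10 triples, the cyclic ones are: {Lowe, Quon, Hale}.
That is 1.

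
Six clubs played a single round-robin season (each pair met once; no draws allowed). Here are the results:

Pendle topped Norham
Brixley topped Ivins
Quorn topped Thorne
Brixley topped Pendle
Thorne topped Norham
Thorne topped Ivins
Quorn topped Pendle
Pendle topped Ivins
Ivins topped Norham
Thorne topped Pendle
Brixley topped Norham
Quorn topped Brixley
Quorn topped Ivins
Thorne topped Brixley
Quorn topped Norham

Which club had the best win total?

Win totals: Ivins 1, Brixley 3, Quorn 5, Pendle 2, Norham 0, Thorne 4.
Quorn leads with 5 wins (next highest: 4).

Quorn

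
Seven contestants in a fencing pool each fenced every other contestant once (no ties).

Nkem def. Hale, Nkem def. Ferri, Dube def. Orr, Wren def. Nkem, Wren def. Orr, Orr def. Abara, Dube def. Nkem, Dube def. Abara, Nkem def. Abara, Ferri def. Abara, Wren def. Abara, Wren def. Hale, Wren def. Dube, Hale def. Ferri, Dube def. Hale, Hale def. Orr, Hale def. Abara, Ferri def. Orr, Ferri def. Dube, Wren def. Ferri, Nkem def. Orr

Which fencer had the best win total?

Win totals: Ferri 3, Abara 0, Orr 1, Hale 3, Dube 4, Nkem 4, Wren 6.
Wren leads with 6 wins (next highest: 4).

Wren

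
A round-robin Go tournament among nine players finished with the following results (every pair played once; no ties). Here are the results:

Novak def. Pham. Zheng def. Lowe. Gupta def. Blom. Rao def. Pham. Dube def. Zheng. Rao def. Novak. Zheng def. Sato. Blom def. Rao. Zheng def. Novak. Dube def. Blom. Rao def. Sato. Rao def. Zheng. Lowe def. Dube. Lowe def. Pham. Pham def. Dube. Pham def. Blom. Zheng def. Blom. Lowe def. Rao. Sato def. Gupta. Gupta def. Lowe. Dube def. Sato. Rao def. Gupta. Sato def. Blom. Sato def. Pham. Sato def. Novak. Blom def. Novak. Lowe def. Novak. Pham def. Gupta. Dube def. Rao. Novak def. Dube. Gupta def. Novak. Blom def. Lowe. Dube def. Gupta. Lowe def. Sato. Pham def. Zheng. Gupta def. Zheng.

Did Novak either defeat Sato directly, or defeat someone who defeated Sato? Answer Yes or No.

Novak did not beat Sato directly.
Novak beat Dube, Pham. Of those, Dube beat Sato.

Yes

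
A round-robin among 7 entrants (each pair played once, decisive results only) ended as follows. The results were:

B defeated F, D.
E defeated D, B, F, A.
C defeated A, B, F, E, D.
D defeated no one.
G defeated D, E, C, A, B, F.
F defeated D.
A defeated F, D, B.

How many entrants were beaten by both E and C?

4

E beat: A, B, D, F.
C beat: A, B, D, E, F.
Both beat: A, B, D, F — 4.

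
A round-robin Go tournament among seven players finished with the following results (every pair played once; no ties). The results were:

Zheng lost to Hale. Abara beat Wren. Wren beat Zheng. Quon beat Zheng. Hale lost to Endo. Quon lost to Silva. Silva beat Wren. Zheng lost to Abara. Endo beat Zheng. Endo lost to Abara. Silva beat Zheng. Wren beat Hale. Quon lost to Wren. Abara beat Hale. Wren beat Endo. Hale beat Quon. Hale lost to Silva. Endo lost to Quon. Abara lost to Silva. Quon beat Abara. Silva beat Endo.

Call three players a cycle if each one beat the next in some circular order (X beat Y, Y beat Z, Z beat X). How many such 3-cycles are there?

3

Win totals: Zheng 0, Quon 3, Abara 4, Wren 4, Endo 2, Silva 6, Hale 2.
A player with w wins dominates both others in C(w,2) triples; summing gives 0 + 3 + 6 + 6 + 1 + 15 + 1 = 32 transitive triples.
Total triples C(7,3) = 35, so cyclic triples = 35 − 32 = 3.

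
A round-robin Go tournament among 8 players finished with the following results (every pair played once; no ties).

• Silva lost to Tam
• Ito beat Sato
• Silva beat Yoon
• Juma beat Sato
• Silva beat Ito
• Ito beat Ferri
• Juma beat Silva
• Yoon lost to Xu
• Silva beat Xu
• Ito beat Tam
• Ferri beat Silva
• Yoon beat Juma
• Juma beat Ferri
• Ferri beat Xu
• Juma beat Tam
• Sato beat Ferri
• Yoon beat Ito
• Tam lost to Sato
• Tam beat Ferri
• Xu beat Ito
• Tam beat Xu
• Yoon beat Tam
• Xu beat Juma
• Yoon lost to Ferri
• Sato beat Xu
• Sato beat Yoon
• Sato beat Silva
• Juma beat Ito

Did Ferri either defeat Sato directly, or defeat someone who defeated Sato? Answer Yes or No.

Ferri did not beat Sato directly.
Ferri beat Xu, Silva, Yoon, but each of them lost to Sato. No two-step path.

No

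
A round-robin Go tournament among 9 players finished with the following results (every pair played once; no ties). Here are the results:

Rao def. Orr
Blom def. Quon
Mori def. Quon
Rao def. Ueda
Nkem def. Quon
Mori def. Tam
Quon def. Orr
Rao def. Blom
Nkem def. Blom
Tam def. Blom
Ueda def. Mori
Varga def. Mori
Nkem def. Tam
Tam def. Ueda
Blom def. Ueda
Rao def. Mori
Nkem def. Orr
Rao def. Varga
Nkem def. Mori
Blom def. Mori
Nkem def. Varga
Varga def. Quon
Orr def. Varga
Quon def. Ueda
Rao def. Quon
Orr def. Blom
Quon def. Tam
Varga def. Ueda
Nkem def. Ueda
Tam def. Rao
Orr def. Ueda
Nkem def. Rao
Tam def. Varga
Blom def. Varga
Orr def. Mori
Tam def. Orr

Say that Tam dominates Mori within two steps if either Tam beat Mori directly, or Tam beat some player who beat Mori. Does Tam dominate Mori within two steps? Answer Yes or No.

Tam did not beat Mori directly.
Tam beat Blom, Rao, Orr, Varga, Ueda. Of those, Blom beat Mori.

Yes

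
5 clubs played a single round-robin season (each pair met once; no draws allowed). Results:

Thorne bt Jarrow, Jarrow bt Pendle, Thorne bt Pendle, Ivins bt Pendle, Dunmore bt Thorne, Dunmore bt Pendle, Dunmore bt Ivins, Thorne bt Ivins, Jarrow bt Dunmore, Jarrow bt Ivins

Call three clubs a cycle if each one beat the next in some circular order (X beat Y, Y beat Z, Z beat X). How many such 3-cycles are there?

Of the C(5,3) = 10 triples, the cyclic ones are: {Dunmore, Jarrow, Thorne}.
That is 1.

1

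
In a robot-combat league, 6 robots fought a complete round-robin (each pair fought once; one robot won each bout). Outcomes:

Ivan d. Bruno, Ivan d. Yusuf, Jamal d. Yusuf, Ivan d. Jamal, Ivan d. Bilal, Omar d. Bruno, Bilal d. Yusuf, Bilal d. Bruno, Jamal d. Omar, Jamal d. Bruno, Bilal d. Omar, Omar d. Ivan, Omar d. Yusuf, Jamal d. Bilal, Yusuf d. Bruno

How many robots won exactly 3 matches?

2

Win totals: Yusuf 1, Bilal 3, Ivan 4, Omar 3, Bruno 0, Jamal 4.
Exactly 3: Bilal, Omar — 2 robots.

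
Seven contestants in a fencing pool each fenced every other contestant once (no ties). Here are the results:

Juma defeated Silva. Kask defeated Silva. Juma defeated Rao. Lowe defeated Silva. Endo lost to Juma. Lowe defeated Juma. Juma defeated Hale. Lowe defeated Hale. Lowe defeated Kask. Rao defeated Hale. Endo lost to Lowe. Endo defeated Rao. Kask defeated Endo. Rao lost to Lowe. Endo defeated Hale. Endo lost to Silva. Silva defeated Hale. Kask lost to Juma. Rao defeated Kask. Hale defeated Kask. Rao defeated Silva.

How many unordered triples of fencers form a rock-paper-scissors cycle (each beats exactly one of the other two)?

4

Win totals: Hale 1, Rao 3, Lowe 6, Endo 2, Kask 2, Silva 2, Juma 5.
A fencer with w wins dominates both others in C(w,2) triples; summing gives 0 + 3 + 15 + 1 + 1 + 1 + 10 = 31 transitive triples.
Total triples C(7,3) = 35, so cyclic triples = 35 − 31 = 4.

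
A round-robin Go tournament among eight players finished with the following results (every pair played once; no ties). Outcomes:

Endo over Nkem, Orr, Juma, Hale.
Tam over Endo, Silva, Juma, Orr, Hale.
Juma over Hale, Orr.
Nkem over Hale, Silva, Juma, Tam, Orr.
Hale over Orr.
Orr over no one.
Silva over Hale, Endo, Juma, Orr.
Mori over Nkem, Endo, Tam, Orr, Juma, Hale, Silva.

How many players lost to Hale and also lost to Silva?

Hale beat: Orr.
Silva beat: Endo, Hale, Juma, Orr.
Both beat: Orr — 1.

1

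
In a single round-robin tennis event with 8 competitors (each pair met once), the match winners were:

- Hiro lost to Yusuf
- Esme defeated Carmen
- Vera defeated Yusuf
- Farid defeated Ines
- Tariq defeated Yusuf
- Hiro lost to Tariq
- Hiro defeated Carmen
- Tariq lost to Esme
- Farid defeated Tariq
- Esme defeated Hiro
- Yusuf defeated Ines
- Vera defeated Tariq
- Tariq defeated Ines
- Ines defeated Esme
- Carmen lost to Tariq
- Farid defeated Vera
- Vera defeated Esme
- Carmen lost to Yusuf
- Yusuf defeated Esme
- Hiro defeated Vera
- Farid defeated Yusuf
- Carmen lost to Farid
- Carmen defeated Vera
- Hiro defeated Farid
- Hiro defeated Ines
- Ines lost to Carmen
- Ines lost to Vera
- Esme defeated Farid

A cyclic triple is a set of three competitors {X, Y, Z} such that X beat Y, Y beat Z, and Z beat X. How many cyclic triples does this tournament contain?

Win totals: Farid 5, Ines 1, Hiro 4, Tariq 4, Yusuf 4, Carmen 2, Vera 4, Esme 4.
A competitor with w wins dominates both others in C(w,2) triples; summing gives 10 + 0 + 6 + 6 + 6 + 1 + 6 + 6 = 41 transitive triples.
Total triples C(8,3) = 56, so cyclic triples = 56 − 41 = 15.

15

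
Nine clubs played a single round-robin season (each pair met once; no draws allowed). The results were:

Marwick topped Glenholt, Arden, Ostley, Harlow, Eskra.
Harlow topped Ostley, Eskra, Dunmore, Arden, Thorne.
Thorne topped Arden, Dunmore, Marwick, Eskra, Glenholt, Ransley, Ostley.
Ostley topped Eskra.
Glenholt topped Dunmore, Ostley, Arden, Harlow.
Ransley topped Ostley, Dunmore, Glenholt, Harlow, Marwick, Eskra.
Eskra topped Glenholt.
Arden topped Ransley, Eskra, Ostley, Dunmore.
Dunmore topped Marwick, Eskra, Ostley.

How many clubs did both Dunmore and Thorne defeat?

3

Dunmore beat: Ostley, Marwick, Eskra.
Thorne beat: Ostley, Marwick, Eskra, Arden, Dunmore, Ransley, Glenholt.
Both beat: Ostley, Marwick, Eskra — 3.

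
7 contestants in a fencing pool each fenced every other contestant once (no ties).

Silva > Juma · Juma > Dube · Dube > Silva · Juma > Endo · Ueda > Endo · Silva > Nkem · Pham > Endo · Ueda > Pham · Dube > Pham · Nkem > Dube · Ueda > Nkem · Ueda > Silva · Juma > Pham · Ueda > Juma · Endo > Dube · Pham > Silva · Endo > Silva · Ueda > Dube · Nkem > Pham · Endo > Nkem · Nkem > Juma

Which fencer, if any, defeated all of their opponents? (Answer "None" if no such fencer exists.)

Ueda has 6 wins out of 6 opponents — a perfect record.

Ueda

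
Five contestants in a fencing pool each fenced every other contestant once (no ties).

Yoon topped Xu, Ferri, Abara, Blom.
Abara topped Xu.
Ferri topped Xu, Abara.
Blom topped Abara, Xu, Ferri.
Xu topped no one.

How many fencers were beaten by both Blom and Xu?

Blom beat: Ferri, Abara, Xu.
Xu beat: no one.
No one was beaten by both.

0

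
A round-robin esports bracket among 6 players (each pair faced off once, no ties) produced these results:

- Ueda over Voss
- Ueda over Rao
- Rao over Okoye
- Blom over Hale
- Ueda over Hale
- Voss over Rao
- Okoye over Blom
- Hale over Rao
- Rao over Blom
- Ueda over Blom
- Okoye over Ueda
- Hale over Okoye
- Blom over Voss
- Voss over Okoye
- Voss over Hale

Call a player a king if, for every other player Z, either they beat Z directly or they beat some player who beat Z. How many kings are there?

Ueda reaches everyone (king).
Okoye reaches everyone (king).
Rao reaches everyone (king).
Hale cannot reach Voss in two steps.
Voss reaches everyone (king).
Blom cannot reach Ueda in two steps.
Kings: Ueda, Okoye, Rao, Voss — 4.

4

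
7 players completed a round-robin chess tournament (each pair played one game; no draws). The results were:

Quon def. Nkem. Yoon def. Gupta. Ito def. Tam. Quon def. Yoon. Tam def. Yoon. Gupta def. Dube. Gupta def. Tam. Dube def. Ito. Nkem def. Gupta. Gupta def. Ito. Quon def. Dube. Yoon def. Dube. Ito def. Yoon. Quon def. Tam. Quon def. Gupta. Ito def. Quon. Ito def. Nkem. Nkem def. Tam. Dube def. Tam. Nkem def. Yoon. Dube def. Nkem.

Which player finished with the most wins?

Win totals: Tam 1, Ito 4, Nkem 3, Quon 5, Gupta 3, Dube 3, Yoon 2.
Quon leads with 5 wins (next highest: 4).

Quon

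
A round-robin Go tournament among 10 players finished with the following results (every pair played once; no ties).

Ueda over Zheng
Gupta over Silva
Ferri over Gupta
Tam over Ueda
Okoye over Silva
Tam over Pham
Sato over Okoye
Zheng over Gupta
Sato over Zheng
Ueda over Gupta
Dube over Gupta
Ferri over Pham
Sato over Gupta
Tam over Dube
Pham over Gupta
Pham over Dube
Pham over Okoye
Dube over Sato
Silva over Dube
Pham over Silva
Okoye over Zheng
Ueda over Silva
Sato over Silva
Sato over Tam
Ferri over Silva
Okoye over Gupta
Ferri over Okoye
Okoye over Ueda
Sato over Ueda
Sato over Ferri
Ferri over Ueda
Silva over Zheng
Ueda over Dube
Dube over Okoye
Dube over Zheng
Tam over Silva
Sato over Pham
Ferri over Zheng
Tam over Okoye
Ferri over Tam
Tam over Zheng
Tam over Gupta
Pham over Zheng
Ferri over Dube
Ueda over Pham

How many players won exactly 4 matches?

Win totals: Ferri 8, Pham 5, Tam 7, Ueda 5, Zheng 1, Sato 8, Dube 4, Okoye 4, Silva 2, Gupta 1.
Exactly 4: Dube, Okoye — 2 players.

2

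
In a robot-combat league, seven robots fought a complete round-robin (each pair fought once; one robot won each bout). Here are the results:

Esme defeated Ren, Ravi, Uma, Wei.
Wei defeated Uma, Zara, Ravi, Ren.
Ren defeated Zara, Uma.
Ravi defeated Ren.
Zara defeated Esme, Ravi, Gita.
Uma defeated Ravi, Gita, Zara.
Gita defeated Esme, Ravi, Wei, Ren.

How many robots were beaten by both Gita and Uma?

Gita beat: Ren, Esme, Ravi, Wei.
Uma beat: Ravi, Gita, Zara.
Both beat: Ravi — 1.

1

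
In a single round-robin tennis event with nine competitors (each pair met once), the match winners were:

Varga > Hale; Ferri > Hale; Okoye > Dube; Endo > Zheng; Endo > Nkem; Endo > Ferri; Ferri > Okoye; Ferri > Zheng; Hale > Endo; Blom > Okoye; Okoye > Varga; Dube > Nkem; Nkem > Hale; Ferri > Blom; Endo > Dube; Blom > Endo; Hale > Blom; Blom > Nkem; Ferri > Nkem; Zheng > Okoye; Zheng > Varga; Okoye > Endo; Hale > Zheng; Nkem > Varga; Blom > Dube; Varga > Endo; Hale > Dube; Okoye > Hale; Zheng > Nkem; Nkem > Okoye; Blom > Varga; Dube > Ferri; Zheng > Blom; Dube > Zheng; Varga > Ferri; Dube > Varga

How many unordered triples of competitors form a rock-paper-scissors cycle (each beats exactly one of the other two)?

Win totals: Nkem 3, Okoye 4, Blom 5, Ferri 5, Varga 3, Dube 4, Hale 4, Endo 4, Zheng 4.
A competitor with w wins dominates both others in C(w,2) triples; summing gives 3 + 6 + 10 + 10 + 3 + 6 + 6 + 6 + 6 = 56 transitive triples.
Total triples C(9,3) = 84, so cyclic triples = 84 − 56 = 28.

28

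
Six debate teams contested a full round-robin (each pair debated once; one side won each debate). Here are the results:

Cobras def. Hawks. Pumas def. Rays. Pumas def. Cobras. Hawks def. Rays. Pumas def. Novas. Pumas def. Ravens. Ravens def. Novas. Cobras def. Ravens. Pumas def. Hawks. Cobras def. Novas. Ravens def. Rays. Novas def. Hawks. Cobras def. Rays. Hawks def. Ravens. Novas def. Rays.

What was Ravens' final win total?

2

Ravens' results: beat Rays, Novas; lost to Cobras, Pumas, Hawks.
That is 2 wins.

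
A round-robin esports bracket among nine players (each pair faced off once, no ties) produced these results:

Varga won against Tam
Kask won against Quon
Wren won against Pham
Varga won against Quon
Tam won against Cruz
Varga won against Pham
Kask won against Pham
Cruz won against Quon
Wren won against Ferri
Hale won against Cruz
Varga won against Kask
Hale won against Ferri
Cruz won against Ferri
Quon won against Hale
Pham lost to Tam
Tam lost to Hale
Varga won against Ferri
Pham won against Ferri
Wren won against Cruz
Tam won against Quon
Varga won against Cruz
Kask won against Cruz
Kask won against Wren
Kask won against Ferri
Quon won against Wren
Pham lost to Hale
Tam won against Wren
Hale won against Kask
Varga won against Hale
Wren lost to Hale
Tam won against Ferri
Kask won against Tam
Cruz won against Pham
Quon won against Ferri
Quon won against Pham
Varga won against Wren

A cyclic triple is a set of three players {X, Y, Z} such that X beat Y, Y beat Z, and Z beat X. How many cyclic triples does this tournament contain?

Win totals: Quon 4, Wren 3, Hale 6, Kask 6, Cruz 3, Tam 5, Varga 8, Pham 1, Ferri 0.
A player with w wins dominates both others in C(w,2) triples; summing gives 6 + 3 + 15 + 15 + 3 + 10 + 28 + 0 + 0 = 80 transitive triples.
Total triples C(9,3) = 84, so cyclic triples = 84 − 80 = 4.

4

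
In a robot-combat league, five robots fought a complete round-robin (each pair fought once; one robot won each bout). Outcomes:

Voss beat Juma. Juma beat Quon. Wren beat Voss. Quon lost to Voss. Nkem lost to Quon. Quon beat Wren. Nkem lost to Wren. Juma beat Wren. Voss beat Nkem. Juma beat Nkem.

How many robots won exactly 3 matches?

Win totals: Juma 3, Nkem 0, Wren 2, Quon 2, Voss 3.
Exactly 3: Juma, Voss — 2 robots.

2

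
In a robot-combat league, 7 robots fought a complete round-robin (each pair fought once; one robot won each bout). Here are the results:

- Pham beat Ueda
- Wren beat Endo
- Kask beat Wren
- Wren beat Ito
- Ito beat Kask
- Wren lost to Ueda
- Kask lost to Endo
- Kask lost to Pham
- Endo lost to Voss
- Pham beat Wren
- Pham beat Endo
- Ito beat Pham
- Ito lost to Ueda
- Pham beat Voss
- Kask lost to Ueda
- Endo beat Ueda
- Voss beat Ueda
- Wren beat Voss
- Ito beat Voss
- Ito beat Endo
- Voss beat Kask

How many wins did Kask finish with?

1

Kask's results: beat Wren; lost to Ito, Ueda, Pham, Endo, Voss.
That is 1 win.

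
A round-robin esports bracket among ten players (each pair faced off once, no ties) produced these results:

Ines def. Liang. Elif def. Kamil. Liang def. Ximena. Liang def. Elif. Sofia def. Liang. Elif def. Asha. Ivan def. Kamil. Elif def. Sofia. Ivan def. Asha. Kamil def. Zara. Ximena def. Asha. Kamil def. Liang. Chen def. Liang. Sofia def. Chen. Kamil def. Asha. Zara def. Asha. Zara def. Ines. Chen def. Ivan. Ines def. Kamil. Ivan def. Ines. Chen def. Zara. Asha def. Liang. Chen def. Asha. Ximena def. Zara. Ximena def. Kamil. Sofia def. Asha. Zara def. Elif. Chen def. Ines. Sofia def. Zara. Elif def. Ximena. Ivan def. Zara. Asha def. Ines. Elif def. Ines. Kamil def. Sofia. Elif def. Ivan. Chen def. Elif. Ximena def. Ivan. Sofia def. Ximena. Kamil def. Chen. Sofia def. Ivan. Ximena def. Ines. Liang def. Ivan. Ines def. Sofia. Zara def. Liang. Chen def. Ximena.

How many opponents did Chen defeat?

7

Chen's results: beat Elif, Ivan, Ines, Ximena, Liang, Zara, Asha; lost to Kamil, Sofia.
That is 7 wins.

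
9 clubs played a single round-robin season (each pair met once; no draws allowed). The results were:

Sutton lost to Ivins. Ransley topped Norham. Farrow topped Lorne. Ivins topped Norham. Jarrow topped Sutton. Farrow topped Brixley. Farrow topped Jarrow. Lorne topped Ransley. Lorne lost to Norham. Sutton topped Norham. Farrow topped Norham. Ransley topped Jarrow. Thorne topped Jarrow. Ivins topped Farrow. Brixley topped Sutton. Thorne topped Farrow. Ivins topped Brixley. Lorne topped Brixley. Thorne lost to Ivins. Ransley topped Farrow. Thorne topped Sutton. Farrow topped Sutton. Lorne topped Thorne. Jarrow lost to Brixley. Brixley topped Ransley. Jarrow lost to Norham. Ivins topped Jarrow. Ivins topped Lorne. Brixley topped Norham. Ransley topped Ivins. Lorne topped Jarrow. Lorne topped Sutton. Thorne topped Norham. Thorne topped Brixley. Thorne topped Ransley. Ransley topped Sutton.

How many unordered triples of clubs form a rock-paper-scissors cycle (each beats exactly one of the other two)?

11

Win totals: Farrow 5, Ransley 5, Brixley 4, Thorne 6, Ivins 7, Lorne 5, Sutton 1, Norham 2, Jarrow 1.
A club with w wins dominates both others in C(w,2) triples; summing gives 10 + 10 + 6 + 15 + 21 + 10 + 0 + 1 + 0 = 73 transitive triples.
Total triples C(9,3) = 84, so cyclic triples = 84 − 73 = 11.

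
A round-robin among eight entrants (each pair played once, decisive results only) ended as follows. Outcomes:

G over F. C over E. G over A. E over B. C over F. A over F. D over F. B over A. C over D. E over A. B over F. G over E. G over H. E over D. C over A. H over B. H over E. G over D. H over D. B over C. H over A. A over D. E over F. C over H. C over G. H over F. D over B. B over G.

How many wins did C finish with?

6

C's results: beat A, D, E, F, G, H; lost to B.
That is 6 wins.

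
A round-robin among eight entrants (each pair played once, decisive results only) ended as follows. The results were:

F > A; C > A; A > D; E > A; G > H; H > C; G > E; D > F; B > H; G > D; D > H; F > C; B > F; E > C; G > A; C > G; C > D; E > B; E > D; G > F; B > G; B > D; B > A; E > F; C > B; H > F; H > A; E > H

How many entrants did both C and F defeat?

C beat: A, B, D, G.
F beat: A, C.
Both beat: A — 1.

1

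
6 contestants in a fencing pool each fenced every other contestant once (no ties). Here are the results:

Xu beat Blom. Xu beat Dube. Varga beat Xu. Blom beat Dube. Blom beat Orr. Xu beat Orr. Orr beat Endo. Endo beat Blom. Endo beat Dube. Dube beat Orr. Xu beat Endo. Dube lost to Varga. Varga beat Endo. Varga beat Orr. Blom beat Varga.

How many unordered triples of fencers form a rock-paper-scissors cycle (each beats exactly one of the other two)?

Win totals: Endo 2, Xu 4, Blom 3, Dube 1, Orr 1, Varga 4.
A fencer with w wins dominates both others in C(w,2) triples; summing gives 1 + 6 + 3 + 0 + 0 + 6 = 16 transitive triples.
Total triples C(6,3) = 20, so cyclic triples = 20 − 16 = 4.

4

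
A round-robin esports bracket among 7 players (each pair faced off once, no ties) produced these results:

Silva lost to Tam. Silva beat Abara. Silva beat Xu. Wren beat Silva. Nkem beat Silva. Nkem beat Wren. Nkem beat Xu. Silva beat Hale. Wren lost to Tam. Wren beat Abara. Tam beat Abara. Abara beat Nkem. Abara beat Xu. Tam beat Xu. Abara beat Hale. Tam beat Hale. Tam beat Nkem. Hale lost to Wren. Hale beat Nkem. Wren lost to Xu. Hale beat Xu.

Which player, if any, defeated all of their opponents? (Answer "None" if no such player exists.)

Tam

Tam has 6 wins out of 6 opponents — a perfect record.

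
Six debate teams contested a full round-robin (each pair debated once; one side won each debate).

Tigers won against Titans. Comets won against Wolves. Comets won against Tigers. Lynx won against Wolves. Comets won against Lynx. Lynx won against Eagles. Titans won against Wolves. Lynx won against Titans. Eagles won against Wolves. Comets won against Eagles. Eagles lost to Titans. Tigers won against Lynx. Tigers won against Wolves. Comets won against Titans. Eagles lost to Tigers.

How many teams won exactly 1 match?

Win totals: Wolves 0, Lynx 3, Eagles 1, Titans 2, Tigers 4, Comets 5.
Exactly 1: Eagles — 1 team.

1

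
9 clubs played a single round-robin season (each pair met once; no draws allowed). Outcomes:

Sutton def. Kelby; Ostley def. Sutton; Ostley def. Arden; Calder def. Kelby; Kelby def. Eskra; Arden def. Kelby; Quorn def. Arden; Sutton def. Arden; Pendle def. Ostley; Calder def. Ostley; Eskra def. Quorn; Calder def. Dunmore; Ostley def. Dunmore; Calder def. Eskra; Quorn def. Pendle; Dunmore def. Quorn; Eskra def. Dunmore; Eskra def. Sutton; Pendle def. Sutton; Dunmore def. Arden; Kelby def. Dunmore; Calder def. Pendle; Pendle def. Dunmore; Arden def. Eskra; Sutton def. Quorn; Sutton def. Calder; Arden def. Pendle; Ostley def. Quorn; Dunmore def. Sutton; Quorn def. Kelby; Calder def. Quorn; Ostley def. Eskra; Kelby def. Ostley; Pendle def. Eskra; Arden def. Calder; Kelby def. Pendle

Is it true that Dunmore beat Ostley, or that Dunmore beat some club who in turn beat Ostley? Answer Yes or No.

No

Dunmore did not beat Ostley directly.
Dunmore beat Quorn, Sutton, Arden, but each of them lost to Ostley. No two-step path.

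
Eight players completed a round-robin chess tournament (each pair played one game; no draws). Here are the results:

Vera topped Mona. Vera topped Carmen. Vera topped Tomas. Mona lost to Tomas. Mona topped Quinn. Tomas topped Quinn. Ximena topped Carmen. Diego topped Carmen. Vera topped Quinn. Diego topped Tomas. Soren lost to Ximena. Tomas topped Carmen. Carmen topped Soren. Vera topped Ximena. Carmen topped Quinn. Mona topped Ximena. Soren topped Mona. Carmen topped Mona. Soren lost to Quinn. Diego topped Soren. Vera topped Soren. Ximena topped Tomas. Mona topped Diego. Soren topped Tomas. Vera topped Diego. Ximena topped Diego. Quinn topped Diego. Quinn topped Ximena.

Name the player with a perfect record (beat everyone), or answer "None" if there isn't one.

Vera has 7 wins out of 7 opponents — a perfect record.

Vera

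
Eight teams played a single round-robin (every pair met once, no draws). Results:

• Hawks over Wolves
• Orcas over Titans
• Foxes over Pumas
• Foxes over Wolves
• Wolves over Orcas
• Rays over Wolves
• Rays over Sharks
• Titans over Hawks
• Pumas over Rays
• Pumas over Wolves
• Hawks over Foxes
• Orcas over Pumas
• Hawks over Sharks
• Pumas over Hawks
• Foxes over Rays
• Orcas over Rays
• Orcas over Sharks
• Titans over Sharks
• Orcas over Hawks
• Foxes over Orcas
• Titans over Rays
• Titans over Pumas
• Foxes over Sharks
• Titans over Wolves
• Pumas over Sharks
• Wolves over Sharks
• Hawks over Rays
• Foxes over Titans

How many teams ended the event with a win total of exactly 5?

2

Win totals: Titans 5, Pumas 4, Rays 2, Orcas 5, Hawks 4, Wolves 2, Sharks 0, Foxes 6.
Exactly 5: Titans, Orcas — 2 teams.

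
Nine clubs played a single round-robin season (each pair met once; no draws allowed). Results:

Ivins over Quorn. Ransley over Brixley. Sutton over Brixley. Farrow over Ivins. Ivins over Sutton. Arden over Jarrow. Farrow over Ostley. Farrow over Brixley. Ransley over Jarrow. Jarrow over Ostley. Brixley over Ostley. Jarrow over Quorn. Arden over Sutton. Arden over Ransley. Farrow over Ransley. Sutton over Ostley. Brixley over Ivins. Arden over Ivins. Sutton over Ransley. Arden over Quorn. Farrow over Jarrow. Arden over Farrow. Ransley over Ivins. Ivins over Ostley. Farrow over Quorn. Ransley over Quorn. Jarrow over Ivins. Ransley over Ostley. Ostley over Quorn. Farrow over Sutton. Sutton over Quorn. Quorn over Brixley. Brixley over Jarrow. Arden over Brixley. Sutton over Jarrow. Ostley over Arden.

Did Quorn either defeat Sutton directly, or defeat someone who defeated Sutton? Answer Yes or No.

Quorn did not beat Sutton directly.
Quorn beat Brixley, but each of them lost to Sutton. No two-step path.

No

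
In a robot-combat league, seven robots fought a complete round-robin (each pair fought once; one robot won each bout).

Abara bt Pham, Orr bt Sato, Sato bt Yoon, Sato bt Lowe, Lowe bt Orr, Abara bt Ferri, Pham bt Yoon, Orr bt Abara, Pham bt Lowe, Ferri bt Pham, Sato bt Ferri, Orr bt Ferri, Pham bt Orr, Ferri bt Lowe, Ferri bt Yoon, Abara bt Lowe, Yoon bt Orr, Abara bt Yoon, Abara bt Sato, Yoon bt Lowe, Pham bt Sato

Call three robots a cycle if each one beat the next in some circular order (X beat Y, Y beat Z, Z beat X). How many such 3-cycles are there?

Win totals: Lowe 1, Abara 5, Ferri 3, Orr 3, Yoon 2, Sato 3, Pham 4.
A robot with w wins dominates both others in C(w,2) triples; summing gives 0 + 10 + 3 + 3 + 1 + 3 + 6 = 26 transitive triples.
Total triples C(7,3) = 35, so cyclic triples = 35 − 26 = 9.

9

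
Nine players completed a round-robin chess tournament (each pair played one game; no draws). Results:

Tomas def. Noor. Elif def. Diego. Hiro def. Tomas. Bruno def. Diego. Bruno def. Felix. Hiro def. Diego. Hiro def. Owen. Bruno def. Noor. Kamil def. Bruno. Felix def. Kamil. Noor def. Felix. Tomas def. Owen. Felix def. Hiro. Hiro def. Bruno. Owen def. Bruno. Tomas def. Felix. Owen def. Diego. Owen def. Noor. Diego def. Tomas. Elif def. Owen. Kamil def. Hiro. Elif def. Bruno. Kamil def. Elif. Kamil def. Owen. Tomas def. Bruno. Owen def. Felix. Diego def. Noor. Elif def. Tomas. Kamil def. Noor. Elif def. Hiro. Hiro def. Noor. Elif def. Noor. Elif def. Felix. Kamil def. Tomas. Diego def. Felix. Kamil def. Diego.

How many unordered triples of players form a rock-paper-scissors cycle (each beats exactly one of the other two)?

Win totals: Tomas 4, Owen 4, Hiro 5, Elif 7, Diego 3, Kamil 7, Bruno 3, Noor 1, Felix 2.
A player with w wins dominates both others in C(w,2) triples; summing gives 6 + 6 + 10 + 21 + 3 + 21 + 3 + 0 + 1 = 71 transitive triples.
Total triples C(9,3) = 84, so cyclic triples = 84 − 71 = 13.

13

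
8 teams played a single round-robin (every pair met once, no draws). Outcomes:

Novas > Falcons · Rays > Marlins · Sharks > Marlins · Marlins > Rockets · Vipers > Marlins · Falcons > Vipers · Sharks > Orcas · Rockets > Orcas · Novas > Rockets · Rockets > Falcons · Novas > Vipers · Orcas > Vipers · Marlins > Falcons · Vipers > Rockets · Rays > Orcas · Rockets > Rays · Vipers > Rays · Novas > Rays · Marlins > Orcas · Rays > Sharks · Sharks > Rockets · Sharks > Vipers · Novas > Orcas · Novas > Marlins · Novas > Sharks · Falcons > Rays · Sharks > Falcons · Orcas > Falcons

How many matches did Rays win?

Rays' results: beat Orcas, Sharks, Marlins; lost to Rockets, Vipers, Novas, Falcons.
That is 3 wins.

3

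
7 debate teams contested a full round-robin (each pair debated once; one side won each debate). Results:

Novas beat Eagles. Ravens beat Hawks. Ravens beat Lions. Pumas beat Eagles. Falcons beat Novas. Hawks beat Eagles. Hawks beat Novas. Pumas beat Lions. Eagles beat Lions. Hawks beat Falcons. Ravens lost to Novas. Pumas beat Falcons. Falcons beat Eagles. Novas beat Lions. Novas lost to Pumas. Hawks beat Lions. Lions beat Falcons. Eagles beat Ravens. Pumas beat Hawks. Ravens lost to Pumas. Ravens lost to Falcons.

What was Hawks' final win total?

4

Hawks' results: beat Lions, Novas, Eagles, Falcons; lost to Pumas, Ravens.
That is 4 wins.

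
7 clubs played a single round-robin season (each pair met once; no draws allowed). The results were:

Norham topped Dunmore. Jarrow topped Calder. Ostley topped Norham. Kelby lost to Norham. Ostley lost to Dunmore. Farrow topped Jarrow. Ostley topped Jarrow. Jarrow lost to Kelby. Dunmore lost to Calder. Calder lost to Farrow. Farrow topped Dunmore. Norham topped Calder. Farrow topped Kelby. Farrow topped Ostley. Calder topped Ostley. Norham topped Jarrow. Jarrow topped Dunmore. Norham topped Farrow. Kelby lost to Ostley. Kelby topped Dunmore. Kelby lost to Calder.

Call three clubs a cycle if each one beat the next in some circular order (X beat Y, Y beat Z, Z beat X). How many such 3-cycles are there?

Win totals: Farrow 5, Ostley 3, Kelby 2, Calder 3, Norham 5, Dunmore 1, Jarrow 2.
A club with w wins dominates both others in C(w,2) triples; summing gives 10 + 3 + 1 + 3 + 10 + 0 + 1 = 28 transitive triples.
Total triples C(7,3) = 35, so cyclic triples = 35 − 28 = 7.

7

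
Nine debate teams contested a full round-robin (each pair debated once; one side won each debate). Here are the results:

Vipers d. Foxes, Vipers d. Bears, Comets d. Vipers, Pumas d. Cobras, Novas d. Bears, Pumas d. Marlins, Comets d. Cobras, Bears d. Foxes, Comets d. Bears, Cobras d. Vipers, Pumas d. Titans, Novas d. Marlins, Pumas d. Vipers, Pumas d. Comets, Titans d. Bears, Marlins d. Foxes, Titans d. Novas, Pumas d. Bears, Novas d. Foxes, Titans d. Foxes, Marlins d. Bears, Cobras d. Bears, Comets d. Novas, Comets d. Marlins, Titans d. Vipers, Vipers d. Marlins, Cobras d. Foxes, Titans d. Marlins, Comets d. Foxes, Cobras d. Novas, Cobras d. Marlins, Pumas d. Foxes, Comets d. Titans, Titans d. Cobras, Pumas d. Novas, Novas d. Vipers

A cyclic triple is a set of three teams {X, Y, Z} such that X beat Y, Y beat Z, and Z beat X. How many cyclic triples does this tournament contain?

Win totals: Novas 4, Foxes 0, Bears 1, Vipers 3, Comets 7, Titans 6, Marlins 2, Pumas 8, Cobras 5.
A team with w wins dominates both others in C(w,2) triples; summing gives 6 + 0 + 0 + 3 + 21 + 15 + 1 + 28 + 10 = 84 transitive triples.
Total triples C(9,3) = 84, so cyclic triples = 84 − 84 = 0.

0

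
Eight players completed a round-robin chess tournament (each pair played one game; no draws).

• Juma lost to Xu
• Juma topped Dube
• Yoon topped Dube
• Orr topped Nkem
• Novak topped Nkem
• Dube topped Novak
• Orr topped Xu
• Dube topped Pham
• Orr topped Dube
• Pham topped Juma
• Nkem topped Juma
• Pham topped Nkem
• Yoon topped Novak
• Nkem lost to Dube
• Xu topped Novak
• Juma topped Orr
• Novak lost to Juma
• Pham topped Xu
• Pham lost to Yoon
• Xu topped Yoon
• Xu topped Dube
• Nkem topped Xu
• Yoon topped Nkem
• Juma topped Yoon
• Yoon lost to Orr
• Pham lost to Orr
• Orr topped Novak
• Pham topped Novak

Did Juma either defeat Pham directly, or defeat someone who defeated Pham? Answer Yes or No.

Juma did not beat Pham directly.
Juma beat Yoon, Orr, Dube, Novak. Of those, Yoon beat Pham.

Yes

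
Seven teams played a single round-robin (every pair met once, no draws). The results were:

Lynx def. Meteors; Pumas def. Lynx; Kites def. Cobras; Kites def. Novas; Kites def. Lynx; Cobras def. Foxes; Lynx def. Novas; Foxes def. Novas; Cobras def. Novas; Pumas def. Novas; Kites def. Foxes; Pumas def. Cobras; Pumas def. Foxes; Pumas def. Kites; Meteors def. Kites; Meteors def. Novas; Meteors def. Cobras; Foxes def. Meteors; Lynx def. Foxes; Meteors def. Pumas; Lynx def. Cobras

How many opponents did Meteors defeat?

4

Meteors' results: beat Pumas, Cobras, Novas, Kites; lost to Foxes, Lynx.
That is 4 wins.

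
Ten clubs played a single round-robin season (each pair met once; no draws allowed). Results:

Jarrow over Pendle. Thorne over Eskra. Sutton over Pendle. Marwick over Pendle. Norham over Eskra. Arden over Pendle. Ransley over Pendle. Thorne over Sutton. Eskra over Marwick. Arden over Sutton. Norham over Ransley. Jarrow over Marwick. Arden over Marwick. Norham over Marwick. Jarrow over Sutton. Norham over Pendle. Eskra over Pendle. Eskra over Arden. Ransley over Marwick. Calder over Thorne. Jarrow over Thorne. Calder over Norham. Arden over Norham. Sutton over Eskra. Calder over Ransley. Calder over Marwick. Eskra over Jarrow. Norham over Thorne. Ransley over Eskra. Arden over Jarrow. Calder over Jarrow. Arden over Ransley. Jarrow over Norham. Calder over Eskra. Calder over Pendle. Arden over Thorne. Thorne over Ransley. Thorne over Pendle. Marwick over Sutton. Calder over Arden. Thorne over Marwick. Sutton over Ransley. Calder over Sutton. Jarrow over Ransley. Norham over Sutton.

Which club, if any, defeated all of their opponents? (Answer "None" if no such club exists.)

Calder

Calder has 9 wins out of 9 opponents — a perfect record.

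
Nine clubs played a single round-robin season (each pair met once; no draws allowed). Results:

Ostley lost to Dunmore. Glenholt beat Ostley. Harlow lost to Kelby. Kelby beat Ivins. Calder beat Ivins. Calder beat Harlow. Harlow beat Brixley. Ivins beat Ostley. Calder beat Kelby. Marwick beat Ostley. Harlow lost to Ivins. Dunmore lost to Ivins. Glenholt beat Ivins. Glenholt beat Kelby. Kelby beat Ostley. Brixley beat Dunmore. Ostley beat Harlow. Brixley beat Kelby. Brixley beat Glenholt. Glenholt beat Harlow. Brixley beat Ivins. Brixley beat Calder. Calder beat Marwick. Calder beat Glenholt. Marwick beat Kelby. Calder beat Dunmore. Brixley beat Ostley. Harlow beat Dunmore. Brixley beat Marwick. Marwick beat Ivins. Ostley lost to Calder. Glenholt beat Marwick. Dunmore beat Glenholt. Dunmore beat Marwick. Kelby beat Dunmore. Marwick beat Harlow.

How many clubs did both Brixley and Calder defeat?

6

Brixley beat: Dunmore, Ivins, Glenholt, Kelby, Marwick, Calder, Ostley.
Calder beat: Dunmore, Ivins, Glenholt, Kelby, Harlow, Marwick, Ostley.
Both beat: Dunmore, Ivins, Glenholt, Kelby, Marwick, Ostley — 6.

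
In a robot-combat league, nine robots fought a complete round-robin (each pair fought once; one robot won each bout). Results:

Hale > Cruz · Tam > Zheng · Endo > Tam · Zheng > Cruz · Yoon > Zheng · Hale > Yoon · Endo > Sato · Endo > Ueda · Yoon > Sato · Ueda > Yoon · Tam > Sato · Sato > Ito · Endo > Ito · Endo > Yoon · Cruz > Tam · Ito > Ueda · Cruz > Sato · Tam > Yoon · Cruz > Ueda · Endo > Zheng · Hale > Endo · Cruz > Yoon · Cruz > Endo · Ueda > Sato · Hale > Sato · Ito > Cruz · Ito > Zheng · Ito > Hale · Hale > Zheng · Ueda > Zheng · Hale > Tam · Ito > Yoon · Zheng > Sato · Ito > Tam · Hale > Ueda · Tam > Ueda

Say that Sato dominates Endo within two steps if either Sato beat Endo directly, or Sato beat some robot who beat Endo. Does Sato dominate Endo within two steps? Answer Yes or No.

No

Sato did not beat Endo directly.
Sato beat Ito, but each of them lost to Endo. No two-step path.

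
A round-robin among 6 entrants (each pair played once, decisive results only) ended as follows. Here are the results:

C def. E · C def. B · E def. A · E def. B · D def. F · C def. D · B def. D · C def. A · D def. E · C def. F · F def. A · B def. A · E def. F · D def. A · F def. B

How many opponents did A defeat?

A's results: beat no one; lost to B, C, D, E, F.
That is 0 wins.

0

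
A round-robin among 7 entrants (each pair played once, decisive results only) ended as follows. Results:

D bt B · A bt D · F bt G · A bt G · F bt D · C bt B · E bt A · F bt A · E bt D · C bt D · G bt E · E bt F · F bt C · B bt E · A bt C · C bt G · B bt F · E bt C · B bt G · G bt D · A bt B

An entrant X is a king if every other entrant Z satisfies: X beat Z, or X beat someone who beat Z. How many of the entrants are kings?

5

A reaches everyone (king).
B reaches everyone (king).
C cannot reach A in two steps.
D cannot reach A, C in two steps.
E reaches everyone (king).
F reaches everyone (king).
G reaches everyone (king).
Kings: A, B, E, F, G — 5.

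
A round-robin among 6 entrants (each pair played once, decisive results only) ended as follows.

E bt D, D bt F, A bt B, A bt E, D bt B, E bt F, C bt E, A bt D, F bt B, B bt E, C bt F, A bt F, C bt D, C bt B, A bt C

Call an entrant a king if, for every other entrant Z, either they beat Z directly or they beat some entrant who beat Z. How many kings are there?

1

A reaches everyone (king).
B cannot reach A, C in two steps.
C cannot reach A in two steps.
D cannot reach A, C in two steps.
E cannot reach A, C in two steps.
F cannot reach A, C, D in two steps.
Kings: A — 1.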